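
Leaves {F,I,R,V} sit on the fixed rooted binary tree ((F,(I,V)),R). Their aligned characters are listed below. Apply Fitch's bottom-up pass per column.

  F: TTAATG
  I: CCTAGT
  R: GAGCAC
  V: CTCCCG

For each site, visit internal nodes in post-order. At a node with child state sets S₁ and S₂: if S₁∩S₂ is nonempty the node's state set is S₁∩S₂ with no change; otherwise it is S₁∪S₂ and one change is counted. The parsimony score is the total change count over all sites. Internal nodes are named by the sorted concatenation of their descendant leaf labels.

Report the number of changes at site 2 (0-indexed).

3

[col 0] IV: children I:{C}, V:{C} ∩→ {C}; cost 0
[col 0] FIV: children F:{T}, IV:{C} ∪→ {C,T}; cost 1
[col 0] FIRV: children FIV:{C,T}, R:{G} ∪→ {C,G,T}; cost 1
[col 1] IV: children I:{C}, V:{T} ∪→ {C,T}; cost 1
[col 1] FIV: children F:{T}, IV:{C,T} ∩→ {T}; cost 0
[col 1] FIRV: children FIV:{T}, R:{A} ∪→ {A,T}; cost 1
[col 2] IV: children I:{T}, V:{C} ∪→ {C,T}; cost 1
[col 2] FIV: children F:{A}, IV:{C,T} ∪→ {A,C,T}; cost 1
[col 2] FIRV: children FIV:{A,C,T}, R:{G} ∪→ {A,C,G,T}; cost 1
[col 3] IV: children I:{A}, V:{C} ∪→ {A,C}; cost 1
[col 3] FIV: children F:{A}, IV:{A,C} ∩→ {A}; cost 0
[col 3] FIRV: children FIV:{A}, R:{C} ∪→ {A,C}; cost 1
[col 4] IV: children I:{G}, V:{C} ∪→ {C,G}; cost 1
[col 4] FIV: children F:{T}, IV:{C,G} ∪→ {C,G,T}; cost 1
[col 4] FIRV: children FIV:{C,G,T}, R:{A} ∪→ {A,C,G,T}; cost 1
[col 5] IV: children I:{T}, V:{G} ∪→ {G,T}; cost 1
[col 5] FIV: children F:{G}, IV:{G,T} ∩→ {G}; cost 0
[col 5] FIRV: children FIV:{G}, R:{C} ∪→ {C,G}; cost 1
per-site changes: [2, 2, 3, 2, 3, 2]; total = 14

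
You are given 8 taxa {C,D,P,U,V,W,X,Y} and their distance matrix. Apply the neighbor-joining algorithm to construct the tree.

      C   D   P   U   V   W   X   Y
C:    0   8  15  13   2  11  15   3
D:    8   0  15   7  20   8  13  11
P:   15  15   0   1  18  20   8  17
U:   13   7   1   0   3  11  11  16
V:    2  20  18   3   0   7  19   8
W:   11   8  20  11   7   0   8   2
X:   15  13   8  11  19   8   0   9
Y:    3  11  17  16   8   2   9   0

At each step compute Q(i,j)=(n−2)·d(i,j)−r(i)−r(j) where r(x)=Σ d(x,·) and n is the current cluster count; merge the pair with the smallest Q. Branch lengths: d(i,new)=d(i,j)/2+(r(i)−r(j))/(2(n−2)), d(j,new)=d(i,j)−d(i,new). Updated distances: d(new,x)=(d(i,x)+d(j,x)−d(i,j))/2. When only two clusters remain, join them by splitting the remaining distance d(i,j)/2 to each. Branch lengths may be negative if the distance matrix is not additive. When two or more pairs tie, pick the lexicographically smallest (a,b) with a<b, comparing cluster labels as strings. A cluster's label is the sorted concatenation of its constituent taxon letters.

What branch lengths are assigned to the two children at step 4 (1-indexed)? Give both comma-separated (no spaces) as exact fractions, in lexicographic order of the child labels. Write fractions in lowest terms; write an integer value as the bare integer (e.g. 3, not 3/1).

step 1: merge (P,U) at d=1, Q=-150; branch lengths P→19/6, U→-13/6; new cluster PU
  updated: d(C,PU)=27/2, d(D,PU)=21/2, d(PU,V)=10, d(PU,W)=15, d(PU,X)=9, d(PU,Y)=16
step 2: merge (C,V) at d=2, Q=-217/2; branch lengths C→-7/20, V→47/20; new cluster CV
  updated: d(CV,D)=13, d(CV,PU)=43/4, d(CV,W)=8, d(CV,X)=16, d(CV,Y)=9/2
step 3: merge (PU,X) at d=9, Q=-321/4; branch lengths PU→169/32, X→119/32; new cluster PUX
  updated: d(CV,PUX)=71/8, d(D,PUX)=29/4, d(PUX,W)=7, d(PUX,Y)=8
step 4: merge (D,PUX) at d=29/4, Q=-389/8; branch lengths D→239/48, PUX→109/48; new cluster DPUX
  updated: d(CV,DPUX)=117/16, d(DPUX,W)=31/8, d(DPUX,Y)=47/8
step 5: merge (CV,Y) at d=9/2, Q=-371/16; branch lengths CV→263/64, Y→25/64; new cluster CVY
  updated: d(CVY,DPUX)=139/32, d(CVY,W)=11/4
step 6: merge (CVY,DPUX) at d=139/32, Q=-351/32; branch lengths CVY→103/64, DPUX→175/64; new cluster CDPUVXY
  updated: d(CDPUVXY,W)=73/64
step 7: merge (CDPUVXY,W) at d=73/64; branch lengths CDPUVXY→73/128, W→73/128; new cluster CDPUVWXY
final tree: ((((C:-7/20,V:47/20):263/64,Y:25/64):103/64,(D:239/48,((P:19/6,U:-13/6):169/32,X:119/32):109/48):175/64):73/128,W:73/128)
total length: 1871/64

239/48,109/48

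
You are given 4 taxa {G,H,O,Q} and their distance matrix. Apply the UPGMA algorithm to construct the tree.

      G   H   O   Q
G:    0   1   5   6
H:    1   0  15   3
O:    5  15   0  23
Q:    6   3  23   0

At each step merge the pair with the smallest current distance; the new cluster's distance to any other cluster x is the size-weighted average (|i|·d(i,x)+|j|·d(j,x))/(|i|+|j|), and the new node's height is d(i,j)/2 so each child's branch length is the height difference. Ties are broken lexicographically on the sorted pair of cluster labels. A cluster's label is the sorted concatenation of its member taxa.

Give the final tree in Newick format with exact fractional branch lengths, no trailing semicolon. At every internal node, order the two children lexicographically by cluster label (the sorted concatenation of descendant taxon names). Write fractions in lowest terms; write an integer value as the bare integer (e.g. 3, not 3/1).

iteration 1: select G,H (d=1); attach at lengths (1/2, 1/2); label the merged cluster GH
  updated: d(GH,O)=10, d(GH,Q)=9/2
iteration 2: select GH,Q (d=9/2); attach at lengths (7/4, 9/4); label the merged cluster GHQ
  updated: d(GHQ,O)=43/3
iteration 3: select GHQ,O (d=43/3); attach at lengths (59/12, 43/6); label the merged cluster GHOQ
final tree: (((G:1/2,H:1/2):7/4,Q:9/4):59/12,O:43/6)
total length: 205/12

(((G:1/2,H:1/2):7/4,Q:9/4):59/12,O:43/6)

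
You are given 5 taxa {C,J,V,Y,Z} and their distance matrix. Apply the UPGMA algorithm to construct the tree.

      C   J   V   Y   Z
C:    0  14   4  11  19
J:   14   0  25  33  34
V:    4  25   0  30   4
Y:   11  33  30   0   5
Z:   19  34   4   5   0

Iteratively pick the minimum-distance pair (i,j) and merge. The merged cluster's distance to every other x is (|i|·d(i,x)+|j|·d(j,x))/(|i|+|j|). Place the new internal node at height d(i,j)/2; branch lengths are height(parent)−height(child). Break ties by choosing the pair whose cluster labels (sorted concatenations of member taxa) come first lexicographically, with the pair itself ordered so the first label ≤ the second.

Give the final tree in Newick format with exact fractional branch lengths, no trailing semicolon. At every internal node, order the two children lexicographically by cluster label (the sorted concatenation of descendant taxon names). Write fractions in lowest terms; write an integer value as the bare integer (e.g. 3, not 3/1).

1. join C+V (d=4) ⇒ CV; edges |C|=2, |V|=2
  updated: d(CV,J)=39/2, d(CV,Y)=41/2, d(CV,Z)=23/2
2. join Y+Z (d=5) ⇒ YZ; edges |Y|=5/2, |Z|=5/2
  updated: d(CV,YZ)=16, d(J,YZ)=67/2
3. join CV+YZ (d=16) ⇒ CVYZ; edges |CV|=6, |YZ|=11/2
  updated: d(CVYZ,J)=53/2
4. join CVYZ+J (d=53/2) ⇒ CJVYZ; edges |CVYZ|=21/4, |J|=53/4
final tree: (((C:2,V:2):6,(Y:5/2,Z:5/2):11/2):21/4,J:53/4)
total length: 39

(((C:2,V:2):6,(Y:5/2,Z:5/2):11/2):21/4,J:53/4)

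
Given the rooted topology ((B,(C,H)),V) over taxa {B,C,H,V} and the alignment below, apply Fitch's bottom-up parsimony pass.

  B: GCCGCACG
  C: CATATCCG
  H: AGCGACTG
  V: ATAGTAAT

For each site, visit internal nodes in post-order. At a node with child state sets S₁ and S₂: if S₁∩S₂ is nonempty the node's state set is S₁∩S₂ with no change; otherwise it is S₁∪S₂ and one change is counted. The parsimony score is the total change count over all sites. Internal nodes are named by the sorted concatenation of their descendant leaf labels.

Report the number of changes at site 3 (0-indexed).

CH@0: {C} ∪ {A} = {A,C} (union, +1)
BCH@0: {G} ∪ {A,C} = {A,C,G} (union, +1)
BCHV@0: {A,C,G} ∩ {A} = {A} (intersection, +0)
CH@1: {A} ∪ {G} = {A,G} (union, +1)
BCH@1: {C} ∪ {A,G} = {A,C,G} (union, +1)
BCHV@1: {A,C,G} ∪ {T} = {A,C,G,T} (union, +1)
CH@2: {T} ∪ {C} = {C,T} (union, +1)
BCH@2: {C} ∩ {C,T} = {C} (intersection, +0)
BCHV@2: {C} ∪ {A} = {A,C} (union, +1)
CH@3: {A} ∪ {G} = {A,G} (union, +1)
BCH@3: {G} ∩ {A,G} = {G} (intersection, +0)
BCHV@3: {G} ∩ {G} = {G} (intersection, +0)
CH@4: {T} ∪ {A} = {A,T} (union, +1)
BCH@4: {C} ∪ {A,T} = {A,C,T} (union, +1)
BCHV@4: {A,C,T} ∩ {T} = {T} (intersection, +0)
CH@5: {C} ∩ {C} = {C} (intersection, +0)
BCH@5: {A} ∪ {C} = {A,C} (union, +1)
BCHV@5: {A,C} ∩ {A} = {A} (intersection, +0)
CH@6: {C} ∪ {T} = {C,T} (union, +1)
BCH@6: {C} ∩ {C,T} = {C} (intersection, +0)
BCHV@6: {C} ∪ {A} = {A,C} (union, +1)
CH@7: {G} ∩ {G} = {G} (intersection, +0)
BCH@7: {G} ∩ {G} = {G} (intersection, +0)
BCHV@7: {G} ∪ {T} = {G,T} (union, +1)
per-site changes: [2, 3, 2, 1, 2, 1, 2, 1]; total = 14

1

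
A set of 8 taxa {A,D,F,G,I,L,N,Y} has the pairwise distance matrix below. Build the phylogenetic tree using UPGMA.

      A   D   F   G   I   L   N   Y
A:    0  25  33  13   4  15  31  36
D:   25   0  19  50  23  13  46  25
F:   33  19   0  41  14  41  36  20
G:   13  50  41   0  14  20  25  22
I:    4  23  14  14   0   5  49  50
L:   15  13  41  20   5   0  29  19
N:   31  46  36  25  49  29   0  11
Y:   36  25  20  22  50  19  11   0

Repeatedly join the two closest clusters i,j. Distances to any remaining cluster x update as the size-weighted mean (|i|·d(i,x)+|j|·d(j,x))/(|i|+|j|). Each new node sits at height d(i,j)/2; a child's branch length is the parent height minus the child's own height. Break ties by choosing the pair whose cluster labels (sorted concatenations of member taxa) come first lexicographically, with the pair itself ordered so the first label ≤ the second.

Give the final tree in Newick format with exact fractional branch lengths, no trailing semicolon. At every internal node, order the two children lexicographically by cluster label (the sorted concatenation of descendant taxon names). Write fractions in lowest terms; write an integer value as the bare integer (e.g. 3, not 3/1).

1. join A+I (d=4) ⇒ AI; edges |A|=2, |I|=2
  updated: d(AI,D)=24, d(AI,F)=47/2, d(AI,G)=27/2, d(AI,L)=10, d(AI,N)=40, d(AI,Y)=43
2. join AI+L (d=10) ⇒ AIL; edges |AI|=3, |L|=5
  updated: d(AIL,D)=61/3, d(AIL,F)=88/3, d(AIL,G)=47/3, d(AIL,N)=109/3, d(AIL,Y)=35
3. join N+Y (d=11) ⇒ NY; edges |N|=11/2, |Y|=11/2
  updated: d(AIL,NY)=107/3, d(D,NY)=71/2, d(F,NY)=28, d(G,NY)=47/2
4. join AIL+G (d=47/3) ⇒ AGIL; edges |AIL|=17/6, |G|=47/6
  updated: d(AGIL,D)=111/4, d(AGIL,F)=129/4, d(AGIL,NY)=261/8
5. join D+F (d=19) ⇒ DF; edges |D|=19/2, |F|=19/2
  updated: d(AGIL,DF)=30, d(DF,NY)=127/4
6. join AGIL+DF (d=30) ⇒ ADFGIL; edges |AGIL|=43/6, |DF|=11/2
  updated: d(ADFGIL,NY)=97/3
7. join ADFGIL+NY (d=97/3) ⇒ ADFGILNY; edges |ADFGIL|=7/6, |NY|=32/3
final tree: (((((A:2,I:2):3,L:5):17/6,G:47/6):43/6,(D:19/2,F:19/2):11/2):7/6,(N:11/2,Y:11/2):32/3)
total length: 463/6

(((((A:2,I:2):3,L:5):17/6,G:47/6):43/6,(D:19/2,F:19/2):11/2):7/6,(N:11/2,Y:11/2):32/3)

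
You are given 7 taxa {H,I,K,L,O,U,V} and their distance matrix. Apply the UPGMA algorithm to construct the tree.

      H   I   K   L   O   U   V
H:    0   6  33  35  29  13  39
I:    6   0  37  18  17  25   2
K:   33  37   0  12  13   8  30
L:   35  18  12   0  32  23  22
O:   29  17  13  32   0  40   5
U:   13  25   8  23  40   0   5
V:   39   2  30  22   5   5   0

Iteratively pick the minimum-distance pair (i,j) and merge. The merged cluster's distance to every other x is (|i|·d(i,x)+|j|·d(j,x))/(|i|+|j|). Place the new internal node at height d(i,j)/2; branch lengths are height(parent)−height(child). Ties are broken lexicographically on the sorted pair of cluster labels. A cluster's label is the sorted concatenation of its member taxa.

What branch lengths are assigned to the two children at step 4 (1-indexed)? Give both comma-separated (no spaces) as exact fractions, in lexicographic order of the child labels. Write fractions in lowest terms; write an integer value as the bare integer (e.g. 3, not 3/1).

19/4,35/4

iteration 1: select I,V (d=2); attach at lengths (1, 1); label the merged cluster IV
  updated: d(H,IV)=45/2, d(IV,K)=67/2, d(IV,L)=20, d(IV,O)=11, d(IV,U)=15
iteration 2: select K,U (d=8); attach at lengths (4, 4); label the merged cluster KU
  updated: d(H,KU)=23, d(IV,KU)=97/4, d(KU,L)=35/2, d(KU,O)=53/2
iteration 3: select IV,O (d=11); attach at lengths (9/2, 11/2); label the merged cluster IOV
  updated: d(H,IOV)=74/3, d(IOV,KU)=25, d(IOV,L)=24
iteration 4: select KU,L (d=35/2); attach at lengths (19/4, 35/4); label the merged cluster KLU
  updated: d(H,KLU)=27, d(IOV,KLU)=74/3
iteration 5: select H,IOV (d=74/3); attach at lengths (37/3, 41/6); label the merged cluster HIOV
  updated: d(HIOV,KLU)=101/4
iteration 6: select HIOV,KLU (d=101/4); attach at lengths (7/24, 31/8); label the merged cluster HIKLOUV
final tree: ((H:37/3,((I:1,V:1):9/2,O:11/2):41/6):7/24,((K:4,U:4):19/4,L:35/4):31/8)
total length: 341/6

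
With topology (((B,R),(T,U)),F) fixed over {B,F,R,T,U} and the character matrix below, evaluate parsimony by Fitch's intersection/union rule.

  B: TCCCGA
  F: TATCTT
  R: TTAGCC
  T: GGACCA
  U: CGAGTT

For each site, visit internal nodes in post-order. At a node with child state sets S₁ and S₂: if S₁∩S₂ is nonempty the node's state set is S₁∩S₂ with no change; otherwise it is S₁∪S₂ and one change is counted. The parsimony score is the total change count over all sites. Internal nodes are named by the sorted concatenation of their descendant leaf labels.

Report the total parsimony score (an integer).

BR@0: {T} ∩ {T} = {T} (intersection, +0)
TU@0: {G} ∪ {C} = {C,G} (union, +1)
BRTU@0: {T} ∪ {C,G} = {C,G,T} (union, +1)
BFRTU@0: {C,G,T} ∩ {T} = {T} (intersection, +0)
BR@1: {C} ∪ {T} = {C,T} (union, +1)
TU@1: {G} ∩ {G} = {G} (intersection, +0)
BRTU@1: {C,T} ∪ {G} = {C,G,T} (union, +1)
BFRTU@1: {C,G,T} ∪ {A} = {A,C,G,T} (union, +1)
BR@2: {C} ∪ {A} = {A,C} (union, +1)
TU@2: {A} ∩ {A} = {A} (intersection, +0)
BRTU@2: {A,C} ∩ {A} = {A} (intersection, +0)
BFRTU@2: {A} ∪ {T} = {A,T} (union, +1)
BR@3: {C} ∪ {G} = {C,G} (union, +1)
TU@3: {C} ∪ {G} = {C,G} (union, +1)
BRTU@3: {C,G} ∩ {C,G} = {C,G} (intersection, +0)
BFRTU@3: {C,G} ∩ {C} = {C} (intersection, +0)
BR@4: {G} ∪ {C} = {C,G} (union, +1)
TU@4: {C} ∪ {T} = {C,T} (union, +1)
BRTU@4: {C,G} ∩ {C,T} = {C} (intersection, +0)
BFRTU@4: {C} ∪ {T} = {C,T} (union, +1)
BR@5: {A} ∪ {C} = {A,C} (union, +1)
TU@5: {A} ∪ {T} = {A,T} (union, +1)
BRTU@5: {A,C} ∩ {A,T} = {A} (intersection, +0)
BFRTU@5: {A} ∪ {T} = {A,T} (union, +1)
per-site changes: [2, 3, 2, 2, 3, 3]; total = 15

15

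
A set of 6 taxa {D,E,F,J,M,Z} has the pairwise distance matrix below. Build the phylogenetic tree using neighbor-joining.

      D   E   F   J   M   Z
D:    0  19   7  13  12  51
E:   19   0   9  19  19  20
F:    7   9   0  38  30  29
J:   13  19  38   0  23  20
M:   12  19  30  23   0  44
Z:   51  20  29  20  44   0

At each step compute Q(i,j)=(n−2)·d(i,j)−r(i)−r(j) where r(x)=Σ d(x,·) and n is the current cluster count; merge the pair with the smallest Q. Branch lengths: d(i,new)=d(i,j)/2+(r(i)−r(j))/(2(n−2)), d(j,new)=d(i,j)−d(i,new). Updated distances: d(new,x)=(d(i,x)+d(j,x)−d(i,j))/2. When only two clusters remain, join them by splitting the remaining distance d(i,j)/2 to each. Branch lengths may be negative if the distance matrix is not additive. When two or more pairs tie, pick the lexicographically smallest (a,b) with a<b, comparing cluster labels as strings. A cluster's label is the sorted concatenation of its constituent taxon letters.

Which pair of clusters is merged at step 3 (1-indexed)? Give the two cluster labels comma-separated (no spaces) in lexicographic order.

iteration 1: select J,Z (d=20, Q=-197); attach at lengths (29/8, 131/8); label the merged cluster JZ
  updated: d(D,JZ)=22, d(E,JZ)=19/2, d(F,JZ)=47/2, d(JZ,M)=47/2
iteration 2: select D,F (d=7, Q=-217/2); attach at lengths (23/12, 61/12); label the merged cluster DF
  updated: d(DF,E)=21/2, d(DF,JZ)=77/4, d(DF,M)=35/2
iteration 3: select DF,M (d=35/2, Q=-289/4); attach at lengths (89/16, 191/16); label the merged cluster DFM
  updated: d(DFM,E)=6, d(DFM,JZ)=101/8
iteration 4: select DFM,E (d=6, Q=-225/8); attach at lengths (73/16, 23/16); label the merged cluster DEFM
  updated: d(DEFM,JZ)=129/16
iteration 5: select DEFM,JZ (d=129/16); attach at lengths (129/32, 129/32); label the merged cluster DEFJMZ
final tree: ((((D:23/12,F:61/12):89/16,M:191/16):73/16,E:23/16):129/32,(J:29/8,Z:131/8):129/32)
total length: 937/16

DF,M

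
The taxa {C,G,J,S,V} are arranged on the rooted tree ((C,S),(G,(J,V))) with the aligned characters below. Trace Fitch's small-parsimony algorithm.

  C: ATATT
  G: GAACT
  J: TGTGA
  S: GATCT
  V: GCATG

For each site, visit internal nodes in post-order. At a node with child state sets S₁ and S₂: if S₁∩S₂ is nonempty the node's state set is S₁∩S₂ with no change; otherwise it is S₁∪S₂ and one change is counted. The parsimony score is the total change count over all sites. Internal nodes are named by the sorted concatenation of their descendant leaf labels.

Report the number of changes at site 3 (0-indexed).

[col 0] CS: children C:{A}, S:{G} ∪→ {A,G}; cost 1
[col 0] JV: children J:{T}, V:{G} ∪→ {G,T}; cost 1
[col 0] GJV: children G:{G}, JV:{G,T} ∩→ {G}; cost 0
[col 0] CGJSV: children CS:{A,G}, GJV:{G} ∩→ {G}; cost 0
[col 1] CS: children C:{T}, S:{A} ∪→ {A,T}; cost 1
[col 1] JV: children J:{G}, V:{C} ∪→ {C,G}; cost 1
[col 1] GJV: children G:{A}, JV:{C,G} ∪→ {A,C,G}; cost 1
[col 1] CGJSV: children CS:{A,T}, GJV:{A,C,G} ∩→ {A}; cost 0
[col 2] CS: children C:{A}, S:{T} ∪→ {A,T}; cost 1
[col 2] JV: children J:{T}, V:{A} ∪→ {A,T}; cost 1
[col 2] GJV: children G:{A}, JV:{A,T} ∩→ {A}; cost 0
[col 2] CGJSV: children CS:{A,T}, GJV:{A} ∩→ {A}; cost 0
[col 3] CS: children C:{T}, S:{C} ∪→ {C,T}; cost 1
[col 3] JV: children J:{G}, V:{T} ∪→ {G,T}; cost 1
[col 3] GJV: children G:{C}, JV:{G,T} ∪→ {C,G,T}; cost 1
[col 3] CGJSV: children CS:{C,T}, GJV:{C,G,T} ∩→ {C,T}; cost 0
[col 4] CS: children C:{T}, S:{T} ∩→ {T}; cost 0
[col 4] JV: children J:{A}, V:{G} ∪→ {A,G}; cost 1
[col 4] GJV: children G:{T}, JV:{A,G} ∪→ {A,G,T}; cost 1
[col 4] CGJSV: children CS:{T}, GJV:{A,G,T} ∩→ {T}; cost 0
per-site changes: [2, 3, 2, 3, 2]; total = 12

3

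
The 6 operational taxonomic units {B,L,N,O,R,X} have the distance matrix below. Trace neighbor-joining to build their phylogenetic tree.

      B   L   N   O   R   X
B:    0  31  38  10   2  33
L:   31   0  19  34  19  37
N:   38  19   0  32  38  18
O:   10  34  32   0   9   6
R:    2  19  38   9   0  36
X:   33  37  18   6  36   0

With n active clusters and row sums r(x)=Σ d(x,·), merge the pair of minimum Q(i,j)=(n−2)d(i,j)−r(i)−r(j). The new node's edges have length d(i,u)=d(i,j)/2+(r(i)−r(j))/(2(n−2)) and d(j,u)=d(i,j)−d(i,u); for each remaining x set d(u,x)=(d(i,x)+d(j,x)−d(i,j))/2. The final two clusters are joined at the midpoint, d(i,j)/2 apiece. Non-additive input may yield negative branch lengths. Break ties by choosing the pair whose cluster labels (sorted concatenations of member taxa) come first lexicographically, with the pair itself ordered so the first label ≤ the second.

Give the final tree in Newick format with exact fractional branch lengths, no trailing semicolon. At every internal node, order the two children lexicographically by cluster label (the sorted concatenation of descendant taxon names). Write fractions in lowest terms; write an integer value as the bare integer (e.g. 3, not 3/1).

((((B:9/4,R:-1/4):21/2,O:-2):31/4,(L:65/6,N:49/6):41/4):31/8,X:31/8)

iteration 1: select B,R (d=2, Q=-210); attach at lengths (9/4, -1/4); label the merged cluster BR
  updated: d(BR,L)=24, d(BR,N)=37, d(BR,O)=17/2, d(BR,X)=67/2
iteration 2: select L,N (d=19, Q=-163); attach at lengths (65/6, 49/6); label the merged cluster LN
  updated: d(BR,LN)=21, d(LN,O)=47/2, d(LN,X)=18
iteration 3: select BR,O (d=17/2, Q=-84); attach at lengths (21/2, -2); label the merged cluster BOR
  updated: d(BOR,LN)=18, d(BOR,X)=31/2
iteration 4: select BOR,LN (d=18, Q=-103/2); attach at lengths (31/4, 41/4); label the merged cluster BLNOR
  updated: d(BLNOR,X)=31/4
iteration 5: select BLNOR,X (d=31/4); attach at lengths (31/8, 31/8); label the merged cluster BLNORX
final tree: ((((B:9/4,R:-1/4):21/2,O:-2):31/4,(L:65/6,N:49/6):41/4):31/8,X:31/8)
total length: 221/4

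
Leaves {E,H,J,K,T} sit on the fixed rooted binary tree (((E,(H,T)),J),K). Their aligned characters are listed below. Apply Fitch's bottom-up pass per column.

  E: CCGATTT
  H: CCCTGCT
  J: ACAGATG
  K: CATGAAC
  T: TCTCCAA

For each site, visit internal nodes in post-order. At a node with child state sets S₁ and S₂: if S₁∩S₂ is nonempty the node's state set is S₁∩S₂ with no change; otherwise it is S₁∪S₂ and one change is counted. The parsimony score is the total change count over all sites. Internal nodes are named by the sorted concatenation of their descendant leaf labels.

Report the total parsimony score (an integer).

HT@0: {C} ∪ {T} = {C,T} (union, +1)
EHT@0: {C} ∩ {C,T} = {C} (intersection, +0)
EHJT@0: {C} ∪ {A} = {A,C} (union, +1)
EHJKT@0: {A,C} ∩ {C} = {C} (intersection, +0)
HT@1: {C} ∩ {C} = {C} (intersection, +0)
EHT@1: {C} ∩ {C} = {C} (intersection, +0)
EHJT@1: {C} ∩ {C} = {C} (intersection, +0)
EHJKT@1: {C} ∪ {A} = {A,C} (union, +1)
HT@2: {C} ∪ {T} = {C,T} (union, +1)
EHT@2: {G} ∪ {C,T} = {C,G,T} (union, +1)
EHJT@2: {C,G,T} ∪ {A} = {A,C,G,T} (union, +1)
EHJKT@2: {A,C,G,T} ∩ {T} = {T} (intersection, +0)
HT@3: {T} ∪ {C} = {C,T} (union, +1)
EHT@3: {A} ∪ {C,T} = {A,C,T} (union, +1)
EHJT@3: {A,C,T} ∪ {G} = {A,C,G,T} (union, +1)
EHJKT@3: {A,C,G,T} ∩ {G} = {G} (intersection, +0)
HT@4: {G} ∪ {C} = {C,G} (union, +1)
EHT@4: {T} ∪ {C,G} = {C,G,T} (union, +1)
EHJT@4: {C,G,T} ∪ {A} = {A,C,G,T} (union, +1)
EHJKT@4: {A,C,G,T} ∩ {A} = {A} (intersection, +0)
HT@5: {C} ∪ {A} = {A,C} (union, +1)
EHT@5: {T} ∪ {A,C} = {A,C,T} (union, +1)
EHJT@5: {A,C,T} ∩ {T} = {T} (intersection, +0)
EHJKT@5: {T} ∪ {A} = {A,T} (union, +1)
HT@6: {T} ∪ {A} = {A,T} (union, +1)
EHT@6: {T} ∩ {A,T} = {T} (intersection, +0)
EHJT@6: {T} ∪ {G} = {G,T} (union, +1)
EHJKT@6: {G,T} ∪ {C} = {C,G,T} (union, +1)
per-site changes: [2, 1, 3, 3, 3, 3, 3]; total = 18

18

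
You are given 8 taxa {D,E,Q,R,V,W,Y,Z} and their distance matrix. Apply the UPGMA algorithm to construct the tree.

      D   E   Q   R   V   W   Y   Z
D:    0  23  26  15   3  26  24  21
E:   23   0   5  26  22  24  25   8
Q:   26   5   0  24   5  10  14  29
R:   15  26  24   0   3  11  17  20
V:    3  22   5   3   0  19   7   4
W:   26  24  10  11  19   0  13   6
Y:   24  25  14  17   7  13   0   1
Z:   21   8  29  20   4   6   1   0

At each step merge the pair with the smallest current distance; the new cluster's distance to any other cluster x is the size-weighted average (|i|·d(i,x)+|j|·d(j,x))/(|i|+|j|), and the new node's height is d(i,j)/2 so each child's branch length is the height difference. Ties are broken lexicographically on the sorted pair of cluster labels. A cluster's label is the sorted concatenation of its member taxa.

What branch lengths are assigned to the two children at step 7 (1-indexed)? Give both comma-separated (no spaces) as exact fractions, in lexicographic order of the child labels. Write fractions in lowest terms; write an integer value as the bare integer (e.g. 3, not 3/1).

iteration 1: select Y,Z (d=1); attach at lengths (1/2, 1/2); label the merged cluster YZ
  updated: d(D,YZ)=45/2, d(E,YZ)=33/2, d(Q,YZ)=43/2, d(R,YZ)=37/2, d(V,YZ)=11/2, d(W,YZ)=19/2
iteration 2: select D,V (d=3); attach at lengths (3/2, 3/2); label the merged cluster DV
  updated: d(DV,E)=45/2, d(DV,Q)=31/2, d(DV,R)=9, d(DV,W)=45/2, d(DV,YZ)=14
iteration 3: select E,Q (d=5); attach at lengths (5/2, 5/2); label the merged cluster EQ
  updated: d(DV,EQ)=19, d(EQ,R)=25, d(EQ,W)=17, d(EQ,YZ)=19
iteration 4: select DV,R (d=9); attach at lengths (3, 9/2); label the merged cluster DRV
  updated: d(DRV,EQ)=21, d(DRV,W)=56/3, d(DRV,YZ)=31/2
iteration 5: select W,YZ (d=19/2); attach at lengths (19/4, 17/4); label the merged cluster WYZ
  updated: d(DRV,WYZ)=149/9, d(EQ,WYZ)=55/3
iteration 6: select DRV,WYZ (d=149/9); attach at lengths (34/9, 127/36); label the merged cluster DRVWYZ
  updated: d(DRVWYZ,EQ)=59/3
iteration 7: select DRVWYZ,EQ (d=59/3); attach at lengths (14/9, 22/3); label the merged cluster DEQRVWYZ
final tree: ((((D:3/2,V:3/2):3,R:9/2):34/9,(W:19/4,(Y:1/2,Z:1/2):17/4):127/36):14/9,(E:5/2,Q:5/2):22/3)
total length: 1501/36

14/9,22/3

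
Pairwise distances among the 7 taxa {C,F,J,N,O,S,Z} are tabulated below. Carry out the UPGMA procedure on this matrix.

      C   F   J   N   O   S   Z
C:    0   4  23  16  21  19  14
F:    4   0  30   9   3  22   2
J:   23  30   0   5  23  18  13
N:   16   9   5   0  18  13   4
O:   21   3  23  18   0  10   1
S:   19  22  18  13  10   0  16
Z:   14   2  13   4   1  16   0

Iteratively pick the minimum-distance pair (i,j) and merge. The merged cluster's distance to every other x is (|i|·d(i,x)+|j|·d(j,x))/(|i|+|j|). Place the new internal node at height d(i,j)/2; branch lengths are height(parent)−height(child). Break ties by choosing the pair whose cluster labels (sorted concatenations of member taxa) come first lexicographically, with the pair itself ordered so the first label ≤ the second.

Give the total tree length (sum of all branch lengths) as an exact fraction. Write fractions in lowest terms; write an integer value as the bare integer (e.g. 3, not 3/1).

1. join O+Z (d=1) ⇒ OZ; edges |O|=1/2, |Z|=1/2
  updated: d(C,OZ)=35/2, d(F,OZ)=5/2, d(J,OZ)=18, d(N,OZ)=11, d(OZ,S)=13
2. join F+OZ (d=5/2) ⇒ FOZ; edges |F|=5/4, |OZ|=3/4
  updated: d(C,FOZ)=13, d(FOZ,J)=22, d(FOZ,N)=31/3, d(FOZ,S)=16
3. join J+N (d=5) ⇒ JN; edges |J|=5/2, |N|=5/2
  updated: d(C,JN)=39/2, d(FOZ,JN)=97/6, d(JN,S)=31/2
4. join C+FOZ (d=13) ⇒ CFOZ; edges |C|=13/2, |FOZ|=21/4
  updated: d(CFOZ,JN)=17, d(CFOZ,S)=67/4
5. join JN+S (d=31/2) ⇒ JNS; edges |JN|=21/4, |S|=31/4
  updated: d(CFOZ,JNS)=203/12
6. join CFOZ+JNS (d=203/12) ⇒ CFJNOSZ; edges |CFOZ|=47/24, |JNS|=17/24
final tree: ((C:13/2,(F:5/4,(O:1/2,Z:1/2):3/4):21/4):47/24,((J:5/2,N:5/2):21/4,S:31/4):17/24)
total length: 425/12

425/12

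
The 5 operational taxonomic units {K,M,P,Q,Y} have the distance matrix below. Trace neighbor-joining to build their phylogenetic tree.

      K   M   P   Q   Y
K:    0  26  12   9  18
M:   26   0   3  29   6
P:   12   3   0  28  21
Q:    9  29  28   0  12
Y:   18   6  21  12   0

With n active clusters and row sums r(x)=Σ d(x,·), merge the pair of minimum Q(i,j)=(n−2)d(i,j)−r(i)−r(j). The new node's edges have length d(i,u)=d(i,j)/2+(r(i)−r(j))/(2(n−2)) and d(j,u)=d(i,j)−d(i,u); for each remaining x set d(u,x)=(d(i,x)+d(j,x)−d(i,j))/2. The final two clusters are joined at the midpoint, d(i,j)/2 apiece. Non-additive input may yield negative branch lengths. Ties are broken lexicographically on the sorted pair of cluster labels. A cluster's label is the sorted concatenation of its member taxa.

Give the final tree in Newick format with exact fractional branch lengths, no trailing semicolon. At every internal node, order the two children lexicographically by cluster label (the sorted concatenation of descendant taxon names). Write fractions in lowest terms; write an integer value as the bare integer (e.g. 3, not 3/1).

step 1: merge (M,P) at d=3, Q=-119; branch lengths M→3/2, P→3/2; new cluster MP
  updated: d(K,MP)=35/2, d(MP,Q)=27, d(MP,Y)=12
step 2: merge (K,Q) at d=9, Q=-149/2; branch lengths K→29/8, Q→43/8; new cluster KQ
  updated: d(KQ,MP)=71/4, d(KQ,Y)=21/2
step 3: merge (KQ,MP) at d=71/4, Q=-161/4; branch lengths KQ→65/8, MP→77/8; new cluster KMPQ
  updated: d(KMPQ,Y)=19/8
step 4: merge (KMPQ,Y) at d=19/8; branch lengths KMPQ→19/16, Y→19/16; new cluster KMPQY
final tree: (((K:29/8,Q:43/8):65/8,(M:3/2,P:3/2):77/8):19/16,Y:19/16)
total length: 257/8

(((K:29/8,Q:43/8):65/8,(M:3/2,P:3/2):77/8):19/16,Y:19/16)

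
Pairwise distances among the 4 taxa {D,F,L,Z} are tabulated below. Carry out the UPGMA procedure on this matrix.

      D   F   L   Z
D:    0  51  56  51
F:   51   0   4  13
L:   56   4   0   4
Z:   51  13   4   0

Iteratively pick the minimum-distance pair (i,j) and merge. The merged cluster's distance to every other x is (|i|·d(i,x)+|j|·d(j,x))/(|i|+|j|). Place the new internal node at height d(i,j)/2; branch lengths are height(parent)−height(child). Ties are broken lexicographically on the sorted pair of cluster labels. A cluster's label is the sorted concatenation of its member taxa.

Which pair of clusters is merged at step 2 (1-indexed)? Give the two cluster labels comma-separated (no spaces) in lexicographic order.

1. join F+L (d=4) ⇒ FL; edges |F|=2, |L|=2
  updated: d(D,FL)=107/2, d(FL,Z)=17/2
2. join FL+Z (d=17/2) ⇒ FLZ; edges |FL|=9/4, |Z|=17/4
  updated: d(D,FLZ)=158/3
3. join D+FLZ (d=158/3) ⇒ DFLZ; edges |D|=79/3, |FLZ|=265/12
final tree: (D:79/3,((F:2,L:2):9/4,Z:17/4):265/12)
total length: 707/12

FL,Z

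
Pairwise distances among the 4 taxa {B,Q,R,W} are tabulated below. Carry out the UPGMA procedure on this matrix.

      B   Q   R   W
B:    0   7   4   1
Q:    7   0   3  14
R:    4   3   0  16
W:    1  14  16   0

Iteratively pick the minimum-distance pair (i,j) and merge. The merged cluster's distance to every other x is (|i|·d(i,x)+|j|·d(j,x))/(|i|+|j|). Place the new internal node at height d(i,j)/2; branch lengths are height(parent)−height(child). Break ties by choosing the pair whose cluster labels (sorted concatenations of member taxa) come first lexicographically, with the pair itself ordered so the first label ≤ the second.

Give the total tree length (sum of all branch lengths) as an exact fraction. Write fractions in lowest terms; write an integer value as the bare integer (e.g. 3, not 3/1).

49/4

iteration 1: select B,W (d=1); attach at lengths (1/2, 1/2); label the merged cluster BW
  updated: d(BW,Q)=21/2, d(BW,R)=10
iteration 2: select Q,R (d=3); attach at lengths (3/2, 3/2); label the merged cluster QR
  updated: d(BW,QR)=41/4
iteration 3: select BW,QR (d=41/4); attach at lengths (37/8, 29/8); label the merged cluster BQRW
final tree: ((B:1/2,W:1/2):37/8,(Q:3/2,R:3/2):29/8)
total length: 49/4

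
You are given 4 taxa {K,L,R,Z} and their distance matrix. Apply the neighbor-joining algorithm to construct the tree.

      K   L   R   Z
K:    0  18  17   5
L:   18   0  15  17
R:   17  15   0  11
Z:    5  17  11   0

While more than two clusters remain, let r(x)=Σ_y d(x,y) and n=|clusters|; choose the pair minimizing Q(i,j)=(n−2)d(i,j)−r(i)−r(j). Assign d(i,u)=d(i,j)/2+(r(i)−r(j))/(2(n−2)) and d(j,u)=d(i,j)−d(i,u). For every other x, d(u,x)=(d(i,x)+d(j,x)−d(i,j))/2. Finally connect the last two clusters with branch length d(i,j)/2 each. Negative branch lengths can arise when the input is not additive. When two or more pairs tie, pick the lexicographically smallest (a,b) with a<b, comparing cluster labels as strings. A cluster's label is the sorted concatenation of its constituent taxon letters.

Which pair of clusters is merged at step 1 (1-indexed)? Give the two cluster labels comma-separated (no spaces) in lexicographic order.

K,Z

1. join K+Z (d=5, Q=-63) ⇒ KZ; edges |K|=17/4, |Z|=3/4
  updated: d(KZ,L)=15, d(KZ,R)=23/2
2. join KZ+L (d=15, Q=-83/2) ⇒ KLZ; edges |KZ|=23/4, |L|=37/4
  updated: d(KLZ,R)=23/4
3. join KLZ+R (d=23/4) ⇒ KLRZ; edges |KLZ|=23/8, |R|=23/8
final tree: (((K:17/4,Z:3/4):23/4,L:37/4):23/8,R:23/8)
total length: 103/4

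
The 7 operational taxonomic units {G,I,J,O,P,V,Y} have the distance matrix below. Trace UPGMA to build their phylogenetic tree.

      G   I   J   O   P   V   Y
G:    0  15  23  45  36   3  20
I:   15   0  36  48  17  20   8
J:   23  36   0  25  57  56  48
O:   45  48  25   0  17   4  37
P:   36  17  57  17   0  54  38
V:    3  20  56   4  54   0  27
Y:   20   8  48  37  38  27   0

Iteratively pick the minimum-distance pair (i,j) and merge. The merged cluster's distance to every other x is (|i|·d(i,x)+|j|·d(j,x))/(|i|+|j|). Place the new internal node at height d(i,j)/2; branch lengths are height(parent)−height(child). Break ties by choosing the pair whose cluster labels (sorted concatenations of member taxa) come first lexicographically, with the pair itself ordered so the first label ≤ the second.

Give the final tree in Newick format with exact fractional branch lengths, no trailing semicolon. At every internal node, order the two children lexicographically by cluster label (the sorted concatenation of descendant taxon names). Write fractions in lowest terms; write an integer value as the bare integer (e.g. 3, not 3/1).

((((G:3/2,V:3/2):35/4,(I:4,Y:4):25/4):115/16,(O:17/2,P:17/2):143/16):143/48,J:245/12)

1. join G+V (d=3) ⇒ GV; edges |G|=3/2, |V|=3/2
  updated: d(GV,I)=35/2, d(GV,J)=79/2, d(GV,O)=49/2, d(GV,P)=45, d(GV,Y)=47/2
2. join I+Y (d=8) ⇒ IY; edges |I|=4, |Y|=4
  updated: d(GV,IY)=41/2, d(IY,J)=42, d(IY,O)=85/2, d(IY,P)=55/2
3. join O+P (d=17) ⇒ OP; edges |O|=17/2, |P|=17/2
  updated: d(GV,OP)=139/4, d(IY,OP)=35, d(J,OP)=41
4. join GV+IY (d=41/2) ⇒ GIVY; edges |GV|=35/4, |IY|=25/4
  updated: d(GIVY,J)=163/4, d(GIVY,OP)=279/8
5. join GIVY+OP (d=279/8) ⇒ GIOPVY; edges |GIVY|=115/16, |OP|=143/16
  updated: d(GIOPVY,J)=245/6
6. join GIOPVY+J (d=245/6) ⇒ GIJOPVY; edges |GIOPVY|=143/48, |J|=245/12
final tree: ((((G:3/2,V:3/2):35/4,(I:4,Y:4):25/4):115/16,(O:17/2,P:17/2):143/16):143/48,J:245/12)
total length: 3961/48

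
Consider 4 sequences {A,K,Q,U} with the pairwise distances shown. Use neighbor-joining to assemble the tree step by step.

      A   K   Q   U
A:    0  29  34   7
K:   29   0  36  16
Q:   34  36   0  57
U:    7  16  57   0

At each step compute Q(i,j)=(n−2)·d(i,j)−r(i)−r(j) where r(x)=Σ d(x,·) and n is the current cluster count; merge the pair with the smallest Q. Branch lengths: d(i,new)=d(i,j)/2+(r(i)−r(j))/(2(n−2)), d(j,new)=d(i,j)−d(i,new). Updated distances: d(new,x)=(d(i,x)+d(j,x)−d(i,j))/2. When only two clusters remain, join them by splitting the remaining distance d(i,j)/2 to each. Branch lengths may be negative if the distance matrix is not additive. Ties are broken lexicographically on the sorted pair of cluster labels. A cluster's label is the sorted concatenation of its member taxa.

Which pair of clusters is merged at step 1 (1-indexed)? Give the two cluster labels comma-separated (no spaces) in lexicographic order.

A,U

iteration 1: select A,U (d=7, Q=-136); attach at lengths (1, 6); label the merged cluster AU
  updated: d(AU,K)=19, d(AU,Q)=42
iteration 2: select AU,K (d=19, Q=-97); attach at lengths (25/2, 13/2); label the merged cluster AKU
  updated: d(AKU,Q)=59/2
iteration 3: select AKU,Q (d=59/2); attach at lengths (59/4, 59/4); label the merged cluster AKQU
final tree: (((A:1,U:6):25/2,K:13/2):59/4,Q:59/4)
total length: 111/2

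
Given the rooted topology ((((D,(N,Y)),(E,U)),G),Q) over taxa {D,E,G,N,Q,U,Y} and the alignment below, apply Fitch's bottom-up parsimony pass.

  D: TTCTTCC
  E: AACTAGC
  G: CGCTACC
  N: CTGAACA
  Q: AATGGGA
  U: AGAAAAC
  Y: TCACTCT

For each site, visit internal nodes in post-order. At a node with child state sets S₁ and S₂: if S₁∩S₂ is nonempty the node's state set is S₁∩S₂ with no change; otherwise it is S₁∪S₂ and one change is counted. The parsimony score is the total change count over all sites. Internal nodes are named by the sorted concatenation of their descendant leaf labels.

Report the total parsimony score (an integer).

NY@0: {C} ∪ {T} = {C,T} (union, +1)
DNY@0: {T} ∩ {C,T} = {T} (intersection, +0)
EU@0: {A} ∩ {A} = {A} (intersection, +0)
DENUY@0: {T} ∪ {A} = {A,T} (union, +1)
DEGNUY@0: {A,T} ∪ {C} = {A,C,T} (union, +1)
DEGNQUY@0: {A,C,T} ∩ {A} = {A} (intersection, +0)
NY@1: {T} ∪ {C} = {C,T} (union, +1)
DNY@1: {T} ∩ {C,T} = {T} (intersection, +0)
EU@1: {A} ∪ {G} = {A,G} (union, +1)
DENUY@1: {T} ∪ {A,G} = {A,G,T} (union, +1)
DEGNUY@1: {A,G,T} ∩ {G} = {G} (intersection, +0)
DEGNQUY@1: {G} ∪ {A} = {A,G} (union, +1)
NY@2: {G} ∪ {A} = {A,G} (union, +1)
DNY@2: {C} ∪ {A,G} = {A,C,G} (union, +1)
EU@2: {C} ∪ {A} = {A,C} (union, +1)
DENUY@2: {A,C,G} ∩ {A,C} = {A,C} (intersection, +0)
DEGNUY@2: {A,C} ∩ {C} = {C} (intersection, +0)
DEGNQUY@2: {C} ∪ {T} = {C,T} (union, +1)
NY@3: {A} ∪ {C} = {A,C} (union, +1)
DNY@3: {T} ∪ {A,C} = {A,C,T} (union, +1)
EU@3: {T} ∪ {A} = {A,T} (union, +1)
DENUY@3: {A,C,T} ∩ {A,T} = {A,T} (intersection, +0)
DEGNUY@3: {A,T} ∩ {T} = {T} (intersection, +0)
DEGNQUY@3: {T} ∪ {G} = {G,T} (union, +1)
NY@4: {A} ∪ {T} = {A,T} (union, +1)
DNY@4: {T} ∩ {A,T} = {T} (intersection, +0)
EU@4: {A} ∩ {A} = {A} (intersection, +0)
DENUY@4: {T} ∪ {A} = {A,T} (union, +1)
DEGNUY@4: {A,T} ∩ {A} = {A} (intersection, +0)
DEGNQUY@4: {A} ∪ {G} = {A,G} (union, +1)
NY@5: {C} ∩ {C} = {C} (intersection, +0)
DNY@5: {C} ∩ {C} = {C} (intersection, +0)
EU@5: {G} ∪ {A} = {A,G} (union, +1)
DENUY@5: {C} ∪ {A,G} = {A,C,G} (union, +1)
DEGNUY@5: {A,C,G} ∩ {C} = {C} (intersection, +0)
DEGNQUY@5: {C} ∪ {G} = {C,G} (union, +1)
NY@6: {A} ∪ {T} = {A,T} (union, +1)
DNY@6: {C} ∪ {A,T} = {A,C,T} (union, +1)
EU@6: {C} ∩ {C} = {C} (intersection, +0)
DENUY@6: {A,C,T} ∩ {C} = {C} (intersection, +0)
DEGNUY@6: {C} ∩ {C} = {C} (intersection, +0)
DEGNQUY@6: {C} ∪ {A} = {A,C} (union, +1)
per-site changes: [3, 4, 4, 4, 3, 3, 3]; total = 24

24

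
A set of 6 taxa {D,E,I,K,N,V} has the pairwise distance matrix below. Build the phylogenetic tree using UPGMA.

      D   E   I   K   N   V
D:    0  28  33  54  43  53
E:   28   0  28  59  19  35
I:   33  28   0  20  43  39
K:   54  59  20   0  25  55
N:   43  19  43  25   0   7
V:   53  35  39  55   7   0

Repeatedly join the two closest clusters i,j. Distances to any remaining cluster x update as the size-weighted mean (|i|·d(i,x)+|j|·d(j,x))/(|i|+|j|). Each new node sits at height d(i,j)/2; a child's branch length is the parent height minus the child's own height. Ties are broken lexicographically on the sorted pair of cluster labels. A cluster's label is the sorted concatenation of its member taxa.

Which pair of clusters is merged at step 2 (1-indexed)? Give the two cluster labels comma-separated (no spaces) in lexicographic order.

step 1: merge (N,V) at d=7; branch lengths N→7/2, V→7/2; new cluster NV
  updated: d(D,NV)=48, d(E,NV)=27, d(I,NV)=41, d(K,NV)=40
step 2: merge (I,K) at d=20; branch lengths I→10, K→10; new cluster IK
  updated: d(D,IK)=87/2, d(E,IK)=87/2, d(IK,NV)=81/2
step 3: merge (E,NV) at d=27; branch lengths E→27/2, NV→10; new cluster ENV
  updated: d(D,ENV)=124/3, d(ENV,IK)=83/2
step 4: merge (D,ENV) at d=124/3; branch lengths D→62/3, ENV→43/6; new cluster DENV
  updated: d(DENV,IK)=42
step 5: merge (DENV,IK) at d=42; branch lengths DENV→1/3, IK→11; new cluster DEIKNV
final tree: ((D:62/3,(E:27/2,(N:7/2,V:7/2):10):43/6):1/3,(I:10,K:10):11)
total length: 269/3

I,K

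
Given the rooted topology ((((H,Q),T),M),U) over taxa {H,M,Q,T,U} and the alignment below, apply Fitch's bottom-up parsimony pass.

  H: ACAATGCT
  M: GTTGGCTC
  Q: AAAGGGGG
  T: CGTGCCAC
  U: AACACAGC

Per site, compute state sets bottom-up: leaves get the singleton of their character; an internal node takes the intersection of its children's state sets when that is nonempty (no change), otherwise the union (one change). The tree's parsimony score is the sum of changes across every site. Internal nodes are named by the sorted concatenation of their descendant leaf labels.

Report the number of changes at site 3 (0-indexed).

2

site 0, node HQ: H={A} ∩ Q={A} → {A} (+0)
site 0, node HQT: HQ={A} ∪ T={C} → {A,C} (+1)
site 0, node HMQT: HQT={A,C} ∪ M={G} → {A,C,G} (+1)
site 0, node HMQTU: HMQT={A,C,G} ∩ U={A} → {A} (+0)
site 1, node HQ: H={C} ∪ Q={A} → {A,C} (+1)
site 1, node HQT: HQ={A,C} ∪ T={G} → {A,C,G} (+1)
site 1, node HMQT: HQT={A,C,G} ∪ M={T} → {A,C,G,T} (+1)
site 1, node HMQTU: HMQT={A,C,G,T} ∩ U={A} → {A} (+0)
site 2, node HQ: H={A} ∩ Q={A} → {A} (+0)
site 2, node HQT: HQ={A} ∪ T={T} → {A,T} (+1)
site 2, node HMQT: HQT={A,T} ∩ M={T} → {T} (+0)
site 2, node HMQTU: HMQT={T} ∪ U={C} → {C,T} (+1)
site 3, node HQ: H={A} ∪ Q={G} → {A,G} (+1)
site 3, node HQT: HQ={A,G} ∩ T={G} → {G} (+0)
site 3, node HMQT: HQT={G} ∩ M={G} → {G} (+0)
site 3, node HMQTU: HMQT={G} ∪ U={A} → {A,G} (+1)
site 4, node HQ: H={T} ∪ Q={G} → {G,T} (+1)
site 4, node HQT: HQ={G,T} ∪ T={C} → {C,G,T} (+1)
site 4, node HMQT: HQT={C,G,T} ∩ M={G} → {G} (+0)
site 4, node HMQTU: HMQT={G} ∪ U={C} → {C,G} (+1)
site 5, node HQ: H={G} ∩ Q={G} → {G} (+0)
site 5, node HQT: HQ={G} ∪ T={C} → {C,G} (+1)
site 5, node HMQT: HQT={C,G} ∩ M={C} → {C} (+0)
site 5, node HMQTU: HMQT={C} ∪ U={A} → {A,C} (+1)
site 6, node HQ: H={C} ∪ Q={G} → {C,G} (+1)
site 6, node HQT: HQ={C,G} ∪ T={A} → {A,C,G} (+1)
site 6, node HMQT: HQT={A,C,G} ∪ M={T} → {A,C,G,T} (+1)
site 6, node HMQTU: HMQT={A,C,G,T} ∩ U={G} → {G} (+0)
site 7, node HQ: H={T} ∪ Q={G} → {G,T} (+1)
site 7, node HQT: HQ={G,T} ∪ T={C} → {C,G,T} (+1)
site 7, node HMQT: HQT={C,G,T} ∩ M={C} → {C} (+0)
site 7, node HMQTU: HMQT={C} ∩ U={C} → {C} (+0)
per-site changes: [2, 3, 2, 2, 3, 2, 3, 2]; total = 19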